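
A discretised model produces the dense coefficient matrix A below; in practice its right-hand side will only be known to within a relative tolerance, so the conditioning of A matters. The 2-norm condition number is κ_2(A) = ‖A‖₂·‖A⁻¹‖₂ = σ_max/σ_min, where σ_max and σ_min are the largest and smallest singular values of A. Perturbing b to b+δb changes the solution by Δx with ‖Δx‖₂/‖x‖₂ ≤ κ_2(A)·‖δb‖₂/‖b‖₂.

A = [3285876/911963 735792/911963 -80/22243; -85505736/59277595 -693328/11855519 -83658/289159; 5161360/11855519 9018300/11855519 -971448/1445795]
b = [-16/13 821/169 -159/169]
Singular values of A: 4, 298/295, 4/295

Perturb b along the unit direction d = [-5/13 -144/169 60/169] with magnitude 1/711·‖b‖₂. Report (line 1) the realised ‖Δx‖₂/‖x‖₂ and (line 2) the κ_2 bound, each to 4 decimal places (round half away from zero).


σ_max = 4, σ_min = 4/295
κ_2(A) = 4 / (4/295) = 295.0000
worst-case relative error ≤ 295.0000 × 1/711 = 0.4149
solve Ax = b  →  x = [46.0108 -207.9090 -204.1651]
2-norm of b is 5.0990; of x, 295.0026
re-solving with b+δb shifts x by Δx of norm 0.5289
realised ‖Δx‖/‖x‖ = 0.0018
so the bound overstates the realised error by a factor of ≈ 231.4191 (computed from the unrounded values)

0.0018
0.4149


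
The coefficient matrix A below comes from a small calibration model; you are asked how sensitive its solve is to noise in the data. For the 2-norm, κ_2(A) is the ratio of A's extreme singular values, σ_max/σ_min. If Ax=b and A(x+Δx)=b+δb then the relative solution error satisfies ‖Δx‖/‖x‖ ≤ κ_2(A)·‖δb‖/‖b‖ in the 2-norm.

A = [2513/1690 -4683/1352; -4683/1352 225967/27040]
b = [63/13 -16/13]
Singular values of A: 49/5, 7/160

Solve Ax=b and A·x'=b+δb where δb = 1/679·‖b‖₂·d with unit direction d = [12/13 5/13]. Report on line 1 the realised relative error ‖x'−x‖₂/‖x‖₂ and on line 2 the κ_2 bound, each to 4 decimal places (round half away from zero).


0.0018
0.3299

σ_max = 49/5, σ_min = 7/160
κ = σ_max/σ_min = (49/5)/(7/160) = 224.0000
κ_2(A)·‖δb‖/‖b‖ = 0.3299
solve Ax = b  →  x = [84.5133 34.8823]
‖b‖ = 5.0000, ‖x‖ = 91.4291
δb = ε·‖b‖·d = [0.0068 0.0028]; solving A·Δx = δb gives ‖Δx‖ = 0.1683
relative error = 0.0018
so the bound overstates the realised error by a factor of ≈ 179.2010 (computed from the unrounded values)


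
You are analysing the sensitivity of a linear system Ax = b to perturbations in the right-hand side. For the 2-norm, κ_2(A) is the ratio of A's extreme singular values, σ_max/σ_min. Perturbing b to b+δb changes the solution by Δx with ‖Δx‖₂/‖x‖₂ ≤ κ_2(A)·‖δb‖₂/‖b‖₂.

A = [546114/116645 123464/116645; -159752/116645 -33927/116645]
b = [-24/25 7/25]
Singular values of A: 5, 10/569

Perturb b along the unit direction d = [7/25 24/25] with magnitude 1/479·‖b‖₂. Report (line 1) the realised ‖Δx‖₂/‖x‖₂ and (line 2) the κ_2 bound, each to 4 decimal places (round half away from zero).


largest singular value 5, smallest 10/569
condition number: 5 ÷ (10/569) = 284.5000
bound on ‖Δx‖/‖x‖: κ·ε = 284.5000·1/479 = 0.5939
solve Ax = b  →  x = [-0.1951 -0.0439]
‖b‖₂ = 1.0000 and ‖x‖₂ = 0.2000
δb = ε·‖b‖·d = [0.0006 0.0020]; solving A·Δx = δb gives ‖Δx‖ = 0.1188
dividing the unrounded norms, ‖Δx‖/‖x‖ = 0.5939
so the bound is sharp here: realised error equals the bound

0.5939
0.5939


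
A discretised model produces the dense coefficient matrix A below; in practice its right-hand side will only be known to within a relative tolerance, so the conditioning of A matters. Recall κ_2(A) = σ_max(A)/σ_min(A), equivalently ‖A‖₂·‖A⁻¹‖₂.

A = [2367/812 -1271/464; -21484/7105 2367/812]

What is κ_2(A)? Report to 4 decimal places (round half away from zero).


form AᵀA = [16942081/960400 -1843893/109760; -1843893/109760 200713/12544] with trace 516946721/15366400 and determinant 707281/15366400
char-poly roots: 841/25 and 841/614656
κ = σ_max/σ_min = (29/5)/(29/784) = 156.8000

156.8000


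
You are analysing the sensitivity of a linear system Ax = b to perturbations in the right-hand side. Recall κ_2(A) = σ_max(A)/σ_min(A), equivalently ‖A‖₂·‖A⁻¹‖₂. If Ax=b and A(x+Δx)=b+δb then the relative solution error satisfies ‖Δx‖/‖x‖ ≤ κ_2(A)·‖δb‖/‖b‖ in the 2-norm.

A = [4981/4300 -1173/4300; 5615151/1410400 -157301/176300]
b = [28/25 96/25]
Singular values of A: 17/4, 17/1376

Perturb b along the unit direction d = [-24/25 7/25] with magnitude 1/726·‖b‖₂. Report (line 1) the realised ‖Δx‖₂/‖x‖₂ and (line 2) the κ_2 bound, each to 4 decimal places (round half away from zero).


0.4738
0.4738

σ_max = 17/4, σ_min = 17/1376
κ = σ_max/σ_min = (17/4)/(17/1376) = 344.0000
κ_2(A)·‖δb‖/‖b‖ = 0.4738
solve Ax = b  →  x = [0.9182 -0.2066]
2-norm of b is 4.0000; of x, 0.9412
Δx = A⁻¹·δb where δb = 1/726·4.0000·d; ‖Δx‖ = 0.4460
dividing the unrounded norms, ‖Δx‖/‖x‖ = 0.4738
so the bound is sharp here: realised error equals the bound


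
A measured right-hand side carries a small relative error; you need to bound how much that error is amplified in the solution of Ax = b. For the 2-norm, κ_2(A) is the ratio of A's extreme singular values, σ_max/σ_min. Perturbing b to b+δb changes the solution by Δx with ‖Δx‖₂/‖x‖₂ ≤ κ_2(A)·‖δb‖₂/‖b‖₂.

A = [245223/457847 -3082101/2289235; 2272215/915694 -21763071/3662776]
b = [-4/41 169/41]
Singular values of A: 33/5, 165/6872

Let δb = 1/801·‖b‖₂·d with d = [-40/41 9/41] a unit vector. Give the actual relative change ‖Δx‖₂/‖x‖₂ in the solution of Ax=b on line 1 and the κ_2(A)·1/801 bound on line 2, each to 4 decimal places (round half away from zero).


0.0051
0.3432

largest singular value 33/5, smallest 165/6872
condition number: (33/5) ÷ (165/6872) = 274.8800
perturbation bound = 274.8800·1/801 = 0.3432
solve Ax = b  →  x = [38.6779 15.4592]
‖b‖₂ = 4.1231 and ‖x‖₂ = 41.6529
δb = ε·‖b‖·d = [-0.0050 0.0011]; solving A·Δx = δb gives ‖Δx‖ = 0.2144
relative error = 0.0051
realised/bound (from unrounded values) ≈ 0.0150


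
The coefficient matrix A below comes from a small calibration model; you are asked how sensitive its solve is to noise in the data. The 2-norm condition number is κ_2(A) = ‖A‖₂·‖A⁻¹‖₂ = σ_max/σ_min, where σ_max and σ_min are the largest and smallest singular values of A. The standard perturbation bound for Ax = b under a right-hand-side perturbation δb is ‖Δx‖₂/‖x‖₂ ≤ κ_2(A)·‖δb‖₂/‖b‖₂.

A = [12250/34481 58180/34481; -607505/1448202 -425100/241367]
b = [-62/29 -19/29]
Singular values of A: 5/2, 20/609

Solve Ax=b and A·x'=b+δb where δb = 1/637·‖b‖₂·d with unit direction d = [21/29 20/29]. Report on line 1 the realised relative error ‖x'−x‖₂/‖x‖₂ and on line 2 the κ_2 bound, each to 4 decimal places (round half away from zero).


0.0018
0.1195

σ_max = 5/2, σ_min = 20/609
condition number: (5/2) ÷ (20/609) = 76.1250
κ_2(A)·‖δb‖/‖b‖ = 0.1195
solve Ax = b  →  x = [59.3268 -13.7585]
‖b‖₂ = 2.2361 and ‖x‖₂ = 60.9013
re-solving with b+δb shifts x by Δx of norm 0.1069
dividing the unrounded norms, ‖Δx‖/‖x‖ = 0.0018
realised/bound (from unrounded values) ≈ 0.0147


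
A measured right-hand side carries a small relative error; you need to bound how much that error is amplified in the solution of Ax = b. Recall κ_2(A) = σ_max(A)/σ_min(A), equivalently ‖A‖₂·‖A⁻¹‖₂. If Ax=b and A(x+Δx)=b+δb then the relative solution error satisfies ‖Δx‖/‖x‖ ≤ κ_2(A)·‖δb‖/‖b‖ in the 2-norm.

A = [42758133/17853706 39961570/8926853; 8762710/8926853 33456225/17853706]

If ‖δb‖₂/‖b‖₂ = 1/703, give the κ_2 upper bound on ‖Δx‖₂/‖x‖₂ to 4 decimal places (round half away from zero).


0.4597

AᵀA = [12635492803681/1886123183044 5922631131120/471530795761; 5922631131120/471530795761 44420279874025/1886123183044]; tr = 98712409477/3263188898, det = 228765625/26105511184
λ_max, λ_min = (98712409477/3263188898 ± √2435941633007761849476/2662100446007613601)/2 = 121/4, 1890625/6526377796
σ_max=√(121/4)=(11/2), σ_min=√(1890625/6526377796)=(1375/80786) → κ = 323.1440
worst-case relative error ≤ 323.1440 × 1/703 = 0.4597


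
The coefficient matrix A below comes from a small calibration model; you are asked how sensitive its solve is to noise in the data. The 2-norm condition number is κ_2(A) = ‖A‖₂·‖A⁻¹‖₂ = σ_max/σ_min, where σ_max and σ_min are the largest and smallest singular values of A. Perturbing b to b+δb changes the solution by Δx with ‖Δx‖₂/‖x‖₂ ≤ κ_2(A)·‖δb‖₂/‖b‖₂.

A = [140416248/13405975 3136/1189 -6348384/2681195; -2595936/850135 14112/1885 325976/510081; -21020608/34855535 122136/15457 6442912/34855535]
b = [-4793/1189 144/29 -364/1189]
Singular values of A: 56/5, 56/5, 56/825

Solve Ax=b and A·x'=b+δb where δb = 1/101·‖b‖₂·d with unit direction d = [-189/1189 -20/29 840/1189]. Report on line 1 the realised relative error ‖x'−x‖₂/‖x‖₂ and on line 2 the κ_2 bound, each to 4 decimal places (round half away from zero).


σ_max = 56/5, σ_min = 56/825
κ = σ_max/σ_min = (56/5)/(56/825) = 165.0000
perturbation bound = 165.0000·1/101 = 1.6337
solve Ax = b  →  x = [-10.1573 0.1923 -43.0159]
‖b‖₂ = 6.4031 and ‖x‖₂ = 44.1993
with δb = [-0.0101 -0.0437 0.0448], A·Δx = δb → ‖Δx‖ = 0.9340
realised ‖Δx‖/‖x‖ = 0.0211
realised/bound (from unrounded values) ≈ 0.0129

0.0211
1.6337


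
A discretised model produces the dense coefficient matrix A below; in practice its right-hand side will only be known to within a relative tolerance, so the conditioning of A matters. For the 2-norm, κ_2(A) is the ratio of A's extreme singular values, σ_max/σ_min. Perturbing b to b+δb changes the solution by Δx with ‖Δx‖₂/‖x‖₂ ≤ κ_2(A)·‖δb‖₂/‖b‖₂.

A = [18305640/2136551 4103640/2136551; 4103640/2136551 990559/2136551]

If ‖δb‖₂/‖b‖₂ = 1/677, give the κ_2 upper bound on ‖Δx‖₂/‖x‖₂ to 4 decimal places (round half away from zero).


AᵀA = [209361283200/2715556321 47105683560/2715556321; 47105683560/2715556321 10601468401/2715556321]; tr = 130852321/1615441, det = 129600/1615441
char-poly roots: 81 and 1600/1615441
so κ_2 = √(81 / (1600/1615441)) = 285.9750
worst-case relative error ≤ 285.9750 × 1/677 = 0.4224

0.4224


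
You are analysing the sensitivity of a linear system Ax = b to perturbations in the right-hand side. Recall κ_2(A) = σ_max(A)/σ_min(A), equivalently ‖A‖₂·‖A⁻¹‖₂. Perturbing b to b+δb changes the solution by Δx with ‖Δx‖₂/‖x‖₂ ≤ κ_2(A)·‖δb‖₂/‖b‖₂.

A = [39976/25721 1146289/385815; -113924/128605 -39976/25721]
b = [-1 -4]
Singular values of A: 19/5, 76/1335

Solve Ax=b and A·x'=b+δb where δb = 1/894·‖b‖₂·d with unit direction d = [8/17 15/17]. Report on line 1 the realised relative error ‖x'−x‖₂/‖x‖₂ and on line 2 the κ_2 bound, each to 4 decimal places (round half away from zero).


σ_max = 19/5, σ_min = 76/1335
κ = σ_max/σ_min = (19/5)/(76/1335) = 66.7500
worst-case relative error ≤ 66.7500 × 1/894 = 0.0747
solve Ax = b  →  x = [62.1207 -32.8328]
‖b‖ = 4.1231, ‖x‖ = 70.2637
Δx = A⁻¹·δb where δb = 1/894·4.1231·d; ‖Δx‖ = 0.0810
relative error = 0.0012
realised/bound (from unrounded values) ≈ 0.0154

0.0012
0.0747


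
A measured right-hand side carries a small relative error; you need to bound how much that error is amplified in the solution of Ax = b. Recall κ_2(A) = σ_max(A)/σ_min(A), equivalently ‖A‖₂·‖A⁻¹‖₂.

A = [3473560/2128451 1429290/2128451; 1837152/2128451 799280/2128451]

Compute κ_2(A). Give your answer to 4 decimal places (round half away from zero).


M = AᵀA = [4109860672/1205830093 1712303280/1205830093; 1712303280/1205830093 713792500/1205830093]. tr(M)=371050244/92756161, det(M)=102400/92756161
solving λ² − 371050244/92756161·λ + 102400/92756161 = 0 gives λ = 4, 25600/92756161
so κ_2 = √(4 / (25600/92756161)) = 120.3875

120.3875


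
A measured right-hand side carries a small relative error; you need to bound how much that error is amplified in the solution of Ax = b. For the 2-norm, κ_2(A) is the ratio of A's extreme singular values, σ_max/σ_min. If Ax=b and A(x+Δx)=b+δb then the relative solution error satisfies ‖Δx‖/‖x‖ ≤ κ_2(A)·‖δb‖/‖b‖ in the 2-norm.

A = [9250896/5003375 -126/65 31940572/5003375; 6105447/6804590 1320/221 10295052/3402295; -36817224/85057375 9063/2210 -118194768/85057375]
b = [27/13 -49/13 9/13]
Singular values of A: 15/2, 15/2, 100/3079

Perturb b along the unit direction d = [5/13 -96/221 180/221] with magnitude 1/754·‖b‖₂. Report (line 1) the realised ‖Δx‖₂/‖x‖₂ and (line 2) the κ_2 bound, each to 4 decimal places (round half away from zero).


from the listed singular values, σ₁ = 15/2, σ_n = 100/3079
condition number: (15/2) ÷ (100/3079) = 230.9250
worst-case relative error ≤ 230.9250 × 1/754 = 0.3063
solve Ax = b  →  x = [-88.6707 -0.4213 25.8790]
‖b‖ = 4.3589, ‖x‖ = 92.3710
with δb = [0.0022 -0.0025 0.0047], A·Δx = δb → ‖Δx‖ = 0.1780
dividing the unrounded norms, ‖Δx‖/‖x‖ = 0.0019
realised/bound (from unrounded values) ≈ 0.0063

0.0019
0.3063


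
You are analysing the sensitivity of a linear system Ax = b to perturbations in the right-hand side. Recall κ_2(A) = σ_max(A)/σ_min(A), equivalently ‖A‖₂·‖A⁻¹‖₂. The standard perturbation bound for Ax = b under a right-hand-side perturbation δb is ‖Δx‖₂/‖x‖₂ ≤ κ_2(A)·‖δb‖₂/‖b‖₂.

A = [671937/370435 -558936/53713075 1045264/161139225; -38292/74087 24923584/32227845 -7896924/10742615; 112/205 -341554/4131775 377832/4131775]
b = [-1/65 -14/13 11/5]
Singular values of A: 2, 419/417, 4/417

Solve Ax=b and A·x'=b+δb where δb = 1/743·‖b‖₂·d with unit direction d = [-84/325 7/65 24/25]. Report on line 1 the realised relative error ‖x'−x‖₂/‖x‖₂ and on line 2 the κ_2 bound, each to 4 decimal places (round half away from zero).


0.0016
0.2806

largest singular value 2, smallest 4/417
condition number: 2 ÷ (4/417) = 208.5000
bound on ‖Δx‖/‖x‖: κ·ε = 208.5000·1/743 = 0.2806
solve Ax = b  →  x = [0.2693 143.0105 151.7281]
‖b‖ = 2.4495, ‖x‖ = 208.5030
re-solving with b+δb shifts x by Δx of norm 0.3437
realised ‖Δx‖/‖x‖ = 0.0016
tightness: 0.0016 against a bound of 0.2806 (unrounded ratio ≈ 0.0059)


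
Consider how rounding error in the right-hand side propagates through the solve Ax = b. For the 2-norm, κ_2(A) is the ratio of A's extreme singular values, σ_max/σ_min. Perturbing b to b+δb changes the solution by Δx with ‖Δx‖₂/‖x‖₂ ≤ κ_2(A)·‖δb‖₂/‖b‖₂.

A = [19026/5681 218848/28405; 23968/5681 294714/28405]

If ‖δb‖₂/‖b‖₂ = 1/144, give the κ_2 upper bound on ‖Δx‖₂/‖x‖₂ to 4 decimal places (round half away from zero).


0.6069

M = AᵀA = [72034900/2482597 172730880/2482597; 172730880/2482597 414617812/2482597]. tr(M)=37434824/190969, det(M)=960400/190969
solving λ² − 37434824/190969·λ + 960400/190969 = 0 gives λ = 196, 4900/190969
σ_max=√196=14, σ_min=√(4900/190969)=(70/437) → κ = 87.4000
κ_2(A)·‖δb‖/‖b‖ = 0.6069


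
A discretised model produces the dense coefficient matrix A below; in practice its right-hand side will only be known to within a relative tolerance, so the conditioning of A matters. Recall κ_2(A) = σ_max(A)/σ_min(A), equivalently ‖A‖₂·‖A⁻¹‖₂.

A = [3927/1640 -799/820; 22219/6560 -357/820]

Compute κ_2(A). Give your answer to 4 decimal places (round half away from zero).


M = AᵀA = [29617009/1721344 -819315/215168; -819315/215168 15317/13448]. tr(M)=18785/1024, det(M)=83521/16384
char-poly roots: 289/16 and 289/1024
so κ_2 = √((289/16) / (289/1024)) = 8.0000

8.0000


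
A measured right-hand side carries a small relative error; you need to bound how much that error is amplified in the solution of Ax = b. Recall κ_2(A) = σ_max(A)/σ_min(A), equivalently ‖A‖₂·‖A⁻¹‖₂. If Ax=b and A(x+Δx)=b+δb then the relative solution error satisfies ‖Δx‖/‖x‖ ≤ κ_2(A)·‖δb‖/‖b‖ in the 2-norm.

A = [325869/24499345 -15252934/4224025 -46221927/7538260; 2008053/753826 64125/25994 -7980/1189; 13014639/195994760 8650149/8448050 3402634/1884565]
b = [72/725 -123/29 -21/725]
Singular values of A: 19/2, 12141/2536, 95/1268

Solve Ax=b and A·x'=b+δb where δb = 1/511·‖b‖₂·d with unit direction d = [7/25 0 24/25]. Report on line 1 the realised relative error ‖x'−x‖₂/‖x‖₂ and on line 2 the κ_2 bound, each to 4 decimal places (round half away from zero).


0.1579
0.2481

largest singular value 19/2, smallest 95/1268
κ = σ_max/σ_min = (19/2)/(95/1268) = 126.8000
κ_2(A)·‖δb‖/‖b‖ = 0.2481
solve Ax = b  →  x = [-0.3050 -0.5518 0.3081]
‖b‖ = 4.2426, ‖x‖ = 0.7017
δb = ε·‖b‖·d = [0.0023 0.0000 0.0080]; solving A·Δx = δb gives ‖Δx‖ = 0.1108
relative error = 0.1579
realised/bound (from unrounded values) ≈ 0.6364


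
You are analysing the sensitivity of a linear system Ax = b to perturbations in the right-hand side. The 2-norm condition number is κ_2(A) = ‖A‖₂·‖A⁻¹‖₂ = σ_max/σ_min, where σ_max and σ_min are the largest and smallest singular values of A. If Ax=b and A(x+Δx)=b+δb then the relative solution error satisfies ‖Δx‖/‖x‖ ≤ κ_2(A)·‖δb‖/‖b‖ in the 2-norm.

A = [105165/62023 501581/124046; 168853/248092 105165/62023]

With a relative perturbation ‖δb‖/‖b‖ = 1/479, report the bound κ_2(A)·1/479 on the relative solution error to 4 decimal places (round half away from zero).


form AᵀA = [1215776161/364199056 729319275/91049764; 729319275/91049764 1750427269/91049764] with trace 48624173/2155024 and determinant 130321/8620096
λ_max, λ_min = (48624173/2155024 ± √2364029355051225/4644128440576)/2 = 361/16, 361/538756
σ_max=√(361/16)=(19/4), σ_min=√(361/538756)=(19/734) → κ = 183.5000
bound on ‖Δx‖/‖x‖: κ·ε = 183.5000·1/479 = 0.3831

0.3831


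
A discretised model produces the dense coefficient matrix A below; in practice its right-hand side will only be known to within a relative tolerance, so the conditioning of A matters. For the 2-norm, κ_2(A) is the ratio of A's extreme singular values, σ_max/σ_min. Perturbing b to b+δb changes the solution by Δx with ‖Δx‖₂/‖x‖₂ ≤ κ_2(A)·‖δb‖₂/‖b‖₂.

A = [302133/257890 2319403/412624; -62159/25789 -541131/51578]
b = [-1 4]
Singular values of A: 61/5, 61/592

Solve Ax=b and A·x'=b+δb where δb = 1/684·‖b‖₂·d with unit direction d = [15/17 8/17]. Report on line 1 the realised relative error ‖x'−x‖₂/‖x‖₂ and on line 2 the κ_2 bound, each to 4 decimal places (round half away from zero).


0.0060
0.1731

σ_max = 61/5, σ_min = 61/592
κ_2(A) = (61/5) / (61/592) = 118.4000
bound on ‖Δx‖/‖x‖: κ·ε = 118.4000·1/684 = 0.1731
solve Ax = b  →  x = [-9.5402 1.8105]
2-norm of b is 4.1231; of x, 9.7105
δb = ε·‖b‖·d = [0.0053 0.0028]; solving A·Δx = δb gives ‖Δx‖ = 0.0585
relative error = 0.0060
realised/bound (from unrounded values) ≈ 0.0348


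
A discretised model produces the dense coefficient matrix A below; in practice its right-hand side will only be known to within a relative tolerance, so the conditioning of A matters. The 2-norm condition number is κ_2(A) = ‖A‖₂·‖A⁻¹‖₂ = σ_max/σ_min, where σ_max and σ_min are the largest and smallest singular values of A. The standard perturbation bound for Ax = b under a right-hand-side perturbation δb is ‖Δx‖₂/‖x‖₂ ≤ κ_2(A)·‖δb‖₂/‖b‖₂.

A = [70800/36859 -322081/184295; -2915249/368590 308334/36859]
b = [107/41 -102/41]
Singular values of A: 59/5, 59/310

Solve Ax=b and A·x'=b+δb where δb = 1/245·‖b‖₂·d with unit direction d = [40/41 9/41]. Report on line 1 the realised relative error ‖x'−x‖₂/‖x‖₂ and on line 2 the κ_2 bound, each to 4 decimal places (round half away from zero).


0.0074
0.2531

σ_max = 59/5, σ_min = 59/310
κ = σ_max/σ_min = (59/5)/(59/310) = 62.0000
worst-case relative error ≤ 62.0000 × 1/245 = 0.2531
solve Ax = b  →  x = [7.7849 7.0631]
‖b‖₂ = 3.6056 and ‖x‖₂ = 10.5115
δb = ε·‖b‖·d = [0.0144 0.0032]; solving A·Δx = δb gives ‖Δx‖ = 0.0773
relative error = 0.0074
realised/bound (from unrounded values) ≈ 0.0291


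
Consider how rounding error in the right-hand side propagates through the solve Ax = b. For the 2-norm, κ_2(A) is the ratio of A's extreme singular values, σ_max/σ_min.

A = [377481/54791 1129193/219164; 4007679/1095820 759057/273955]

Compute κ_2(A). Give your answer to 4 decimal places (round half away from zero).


386.7600

AᵀA = [252796723569/4155091600 11849722638/259693225; 11849722638/259693225 142199312281/4155091600]; tr = 7899920717/83101832, det = 160655625/2659258624
eigenvalues of AᵀA: λ = (tr ± √(tr²−4·det))/2 = 1521/16, 105625/166203664
so κ_2 = √((1521/16) / (105625/166203664)) = 386.7600


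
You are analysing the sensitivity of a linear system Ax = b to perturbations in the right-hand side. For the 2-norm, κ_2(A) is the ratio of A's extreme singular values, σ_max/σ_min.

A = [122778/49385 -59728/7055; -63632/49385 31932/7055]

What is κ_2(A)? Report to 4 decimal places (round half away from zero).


290.5000

AᵀA = [66171172/8439025 -32405472/1205575; -32405472/1205575 15872272/172225]; tr = 33756500/337561, det = 40000/337561
char-poly roots: 100 and 400/337561
κ_2(A) = √(λ_max/λ_min) = √(100 / (400/337561)) = 290.5000


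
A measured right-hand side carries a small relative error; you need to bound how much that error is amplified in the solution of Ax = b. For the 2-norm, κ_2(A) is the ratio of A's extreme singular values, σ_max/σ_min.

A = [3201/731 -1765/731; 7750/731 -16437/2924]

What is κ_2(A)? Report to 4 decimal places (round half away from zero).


form AᵀA = [70308901/534361 -74992905/1068722; -74992905/1068722 320018569/8549776] with trace 4999865/29584 and determinant 28561/29584
char-poly roots: 169 and 169/29584
κ_2(A) = √(λ_max/λ_min) = √(169 / (169/29584)) = 172.0000

172.0000


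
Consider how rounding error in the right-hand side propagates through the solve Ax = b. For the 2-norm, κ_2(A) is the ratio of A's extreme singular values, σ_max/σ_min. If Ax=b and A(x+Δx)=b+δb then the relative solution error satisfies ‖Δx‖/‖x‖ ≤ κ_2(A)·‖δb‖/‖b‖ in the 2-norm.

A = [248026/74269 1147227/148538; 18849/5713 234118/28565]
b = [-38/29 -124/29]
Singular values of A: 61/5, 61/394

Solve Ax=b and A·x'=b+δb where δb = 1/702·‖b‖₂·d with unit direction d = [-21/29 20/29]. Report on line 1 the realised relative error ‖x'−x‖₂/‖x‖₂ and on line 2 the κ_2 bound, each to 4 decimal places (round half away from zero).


σ_max = 61/5, σ_min = 61/394
κ_2(A) = (61/5) / (61/394) = 78.8000
bound on ‖Δx‖/‖x‖: κ·ε = 78.8000·1/702 = 0.1123
solve Ax = b  →  x = [11.7982 -5.2711]
‖b‖₂ = 4.4721 and ‖x‖₂ = 12.9222
Δx = A⁻¹·δb where δb = 1/702·4.4721·d; ‖Δx‖ = 0.0411
relative error = 0.0032
realised/bound (from unrounded values) ≈ 0.0284

0.0032
0.1123


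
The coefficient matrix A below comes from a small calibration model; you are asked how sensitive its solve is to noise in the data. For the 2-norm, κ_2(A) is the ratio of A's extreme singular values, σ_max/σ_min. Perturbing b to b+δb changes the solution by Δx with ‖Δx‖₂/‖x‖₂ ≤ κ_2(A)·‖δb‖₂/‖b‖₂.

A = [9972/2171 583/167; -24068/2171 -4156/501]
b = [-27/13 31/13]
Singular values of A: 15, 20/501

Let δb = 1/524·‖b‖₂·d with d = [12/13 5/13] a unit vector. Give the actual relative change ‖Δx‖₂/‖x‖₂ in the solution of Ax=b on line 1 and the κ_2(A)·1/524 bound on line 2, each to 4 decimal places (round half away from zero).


0.0060
0.7171

σ_max = 15, σ_min = 20/501
κ = σ_max/σ_min = 15/(20/501) = 375.7500
worst-case relative error ≤ 375.7500 × 1/524 = 0.7171
solve Ax = b  →  x = [14.8700 -20.1600]
2-norm of b is 3.1623; of x, 25.0508
δb = ε·‖b‖·d = [0.0056 0.0023]; solving A·Δx = δb gives ‖Δx‖ = 0.1512
relative error = 0.0060
tightness: 0.0060 against a bound of 0.7171 (unrounded ratio ≈ 0.0084)


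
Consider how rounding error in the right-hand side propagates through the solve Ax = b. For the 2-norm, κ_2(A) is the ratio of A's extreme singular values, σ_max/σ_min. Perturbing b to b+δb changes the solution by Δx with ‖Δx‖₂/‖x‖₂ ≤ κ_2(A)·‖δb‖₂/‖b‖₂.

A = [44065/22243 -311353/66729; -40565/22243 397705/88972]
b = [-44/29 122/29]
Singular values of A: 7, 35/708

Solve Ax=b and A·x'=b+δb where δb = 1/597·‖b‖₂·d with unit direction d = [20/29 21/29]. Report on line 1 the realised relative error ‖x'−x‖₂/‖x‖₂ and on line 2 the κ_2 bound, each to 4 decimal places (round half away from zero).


0.0037
0.2372

σ_max = 7, σ_min = 35/708
condition number: 7 ÷ (35/708) = 141.6000
perturbation bound = 141.6000·1/597 = 0.2372
solve Ax = b  →  x = [37.1253 16.0879]
2-norm of b is 4.4721; of x, 40.4612
re-solving with b+δb shifts x by Δx of norm 0.1515
dividing the unrounded norms, ‖Δx‖/‖x‖ = 0.0037
tightness: 0.0037 against a bound of 0.2372 (unrounded ratio ≈ 0.0158)


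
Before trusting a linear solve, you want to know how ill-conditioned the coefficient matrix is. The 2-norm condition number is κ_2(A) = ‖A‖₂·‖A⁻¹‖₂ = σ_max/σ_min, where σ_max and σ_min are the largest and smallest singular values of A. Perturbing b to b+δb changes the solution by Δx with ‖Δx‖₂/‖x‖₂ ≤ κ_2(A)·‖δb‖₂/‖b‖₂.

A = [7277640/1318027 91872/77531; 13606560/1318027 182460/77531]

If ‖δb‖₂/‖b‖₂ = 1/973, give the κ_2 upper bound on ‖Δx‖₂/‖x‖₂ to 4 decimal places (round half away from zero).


M = AᵀA = [823884148800/6011055961 185368487040/6011055961; 185368487040/6011055961 41732115984/6011055961]. tr(M)=514941264/3575881, det(M)=2073600/3575881
eigenvalues of AᵀA: λ = (tr ± √(tr²−4·det))/2 = 144, 14400/3575881
σ_max=√144=12, σ_min=√(14400/3575881)=(120/1891) → κ = 189.1000
worst-case relative error ≤ 189.1000 × 1/973 = 0.1943

0.1943


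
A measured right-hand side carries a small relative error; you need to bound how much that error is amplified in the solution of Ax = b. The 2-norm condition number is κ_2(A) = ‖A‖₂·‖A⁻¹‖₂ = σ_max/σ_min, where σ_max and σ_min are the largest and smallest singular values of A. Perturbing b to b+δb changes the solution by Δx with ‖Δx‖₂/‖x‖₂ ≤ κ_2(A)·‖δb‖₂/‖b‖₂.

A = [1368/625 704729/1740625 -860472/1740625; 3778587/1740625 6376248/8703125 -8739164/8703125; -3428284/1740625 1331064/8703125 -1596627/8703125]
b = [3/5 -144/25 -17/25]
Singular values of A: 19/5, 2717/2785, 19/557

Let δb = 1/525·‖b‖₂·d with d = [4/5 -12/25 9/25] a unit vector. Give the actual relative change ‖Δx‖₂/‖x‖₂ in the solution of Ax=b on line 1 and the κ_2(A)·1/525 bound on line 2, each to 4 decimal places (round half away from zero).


0.0037
0.2122

σ_max = 19/5, σ_min = 19/557
condition number: (19/5) ÷ (19/557) = 111.4000
perturbation bound = 111.4000·1/525 = 0.2122
solve Ax = b  →  x = [0.3901 67.8636 56.0941]
‖b‖ = 5.8310, ‖x‖ = 88.0464
Δx = A⁻¹·δb where δb = 1/525·5.8310·d; ‖Δx‖ = 0.3256
realised ‖Δx‖/‖x‖ = 0.0037
tightness: 0.0037 against a bound of 0.2122 (unrounded ratio ≈ 0.0174)


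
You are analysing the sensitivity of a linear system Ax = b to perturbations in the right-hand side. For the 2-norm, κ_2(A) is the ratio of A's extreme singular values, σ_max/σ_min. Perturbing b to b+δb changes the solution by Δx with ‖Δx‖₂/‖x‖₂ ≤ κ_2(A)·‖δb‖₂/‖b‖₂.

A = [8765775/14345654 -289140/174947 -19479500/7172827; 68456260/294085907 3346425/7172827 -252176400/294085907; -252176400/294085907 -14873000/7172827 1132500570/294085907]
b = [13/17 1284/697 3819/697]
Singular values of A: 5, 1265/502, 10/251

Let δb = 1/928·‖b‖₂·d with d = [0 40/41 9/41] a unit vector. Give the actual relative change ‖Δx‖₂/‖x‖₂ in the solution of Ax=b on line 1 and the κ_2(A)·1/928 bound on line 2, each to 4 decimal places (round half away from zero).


σ_max = 5, σ_min = 10/251
κ_2(A) = 5 / (10/251) = 125.5000
bound on ‖Δx‖/‖x‖: κ·ε = 125.5000·1/928 = 0.1352
solve Ax = b  →  x = [73.3495 -1.3371 17.0358]
‖b‖ = 5.8310, ‖x‖ = 75.3137
re-solving with b+δb shifts x by Δx of norm 0.1577
realised ‖Δx‖/‖x‖ = 0.0021
so the bound overstates the realised error by a factor of ≈ 64.5809 (computed from the unrounded values)

0.0021
0.1352


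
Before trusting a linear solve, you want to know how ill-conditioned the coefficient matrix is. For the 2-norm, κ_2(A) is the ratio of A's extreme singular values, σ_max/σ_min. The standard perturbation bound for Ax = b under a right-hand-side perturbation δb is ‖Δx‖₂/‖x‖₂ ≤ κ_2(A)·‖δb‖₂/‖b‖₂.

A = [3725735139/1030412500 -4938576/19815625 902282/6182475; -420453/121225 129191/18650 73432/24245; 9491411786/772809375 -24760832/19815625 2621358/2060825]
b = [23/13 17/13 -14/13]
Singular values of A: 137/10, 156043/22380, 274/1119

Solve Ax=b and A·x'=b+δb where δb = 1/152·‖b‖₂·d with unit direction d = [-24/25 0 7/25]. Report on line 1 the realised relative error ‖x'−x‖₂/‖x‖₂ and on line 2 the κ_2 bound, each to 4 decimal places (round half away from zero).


largest singular value 137/10, smallest 274/1119
κ_2(A) = (137/10) / (274/1119) = 55.9500
perturbation bound = 55.9500·1/152 = 0.3681
solve Ax = b  →  x = [1.0416 3.8319 -7.1395]
‖b‖₂ = 2.4495 and ‖x‖₂ = 8.1695
Δx = A⁻¹·δb where δb = 1/152·2.4495·d; ‖Δx‖ = 0.0658
relative error = 0.0081
so the bound overstates the realised error by a factor of ≈ 45.6918 (computed from the unrounded values)

0.0081
0.3681


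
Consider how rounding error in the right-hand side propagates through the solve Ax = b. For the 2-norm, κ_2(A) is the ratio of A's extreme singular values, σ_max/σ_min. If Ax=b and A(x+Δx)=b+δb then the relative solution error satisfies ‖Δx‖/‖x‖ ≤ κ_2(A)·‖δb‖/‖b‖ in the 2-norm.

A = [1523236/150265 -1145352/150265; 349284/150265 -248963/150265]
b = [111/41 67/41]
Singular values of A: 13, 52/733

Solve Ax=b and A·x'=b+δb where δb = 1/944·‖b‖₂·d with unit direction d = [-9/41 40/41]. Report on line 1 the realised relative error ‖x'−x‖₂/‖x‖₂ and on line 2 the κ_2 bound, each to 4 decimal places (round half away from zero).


0.0033
0.1941

largest singular value 13, smallest 52/733
condition number: 13 ÷ (52/733) = 183.2500
bound on ‖Δx‖/‖x‖: κ·ε = 183.2500·1/944 = 0.1941
solve Ax = b  →  x = [8.6423 11.1385]
2-norm of b is 3.1623; of x, 14.0980
re-solving with b+δb shifts x by Δx of norm 0.0472
dividing the unrounded norms, ‖Δx‖/‖x‖ = 0.0033
realised/bound (from unrounded values) ≈ 0.0173


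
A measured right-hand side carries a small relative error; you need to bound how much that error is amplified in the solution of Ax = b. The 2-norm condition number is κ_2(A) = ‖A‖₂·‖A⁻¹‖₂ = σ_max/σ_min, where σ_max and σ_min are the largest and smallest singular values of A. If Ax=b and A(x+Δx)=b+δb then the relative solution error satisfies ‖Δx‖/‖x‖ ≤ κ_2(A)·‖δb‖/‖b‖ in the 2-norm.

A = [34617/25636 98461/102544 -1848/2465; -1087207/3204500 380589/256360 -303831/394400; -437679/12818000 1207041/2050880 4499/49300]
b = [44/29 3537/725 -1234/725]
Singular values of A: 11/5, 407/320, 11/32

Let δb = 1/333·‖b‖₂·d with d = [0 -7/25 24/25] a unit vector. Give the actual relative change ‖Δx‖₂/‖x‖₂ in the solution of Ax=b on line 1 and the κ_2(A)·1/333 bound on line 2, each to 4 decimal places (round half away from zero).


largest singular value 11/5, smallest 11/32
condition number: (11/5) ÷ (11/32) = 6.4000
perturbation bound = 6.4000·1/333 = 0.0192
solve Ax = b  →  x = [-2.4141 -1.7054 -8.5561]
‖b‖₂ = 5.3852 and ‖x‖₂ = 9.0523
δb = ε·‖b‖·d = [0.0000 -0.0045 0.0155]; solving A·Δx = δb gives ‖Δx‖ = 0.0470
dividing the unrounded norms, ‖Δx‖/‖x‖ = 0.0052
tightness: 0.0052 against a bound of 0.0192 (unrounded ratio ≈ 0.2704)

0.0052
0.0192


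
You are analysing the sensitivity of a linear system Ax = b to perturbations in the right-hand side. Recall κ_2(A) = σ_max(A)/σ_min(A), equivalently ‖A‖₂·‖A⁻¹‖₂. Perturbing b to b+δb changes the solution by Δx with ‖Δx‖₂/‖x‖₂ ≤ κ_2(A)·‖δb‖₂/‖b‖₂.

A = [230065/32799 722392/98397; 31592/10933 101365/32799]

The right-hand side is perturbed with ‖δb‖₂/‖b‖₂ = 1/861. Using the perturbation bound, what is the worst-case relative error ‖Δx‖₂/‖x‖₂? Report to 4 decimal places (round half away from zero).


0.3031

form AᵀA = [366345529/6365529 1153952800/19096587; 1153952800/19096587 3635053081/57289761] with trace 8242762/68121 and determinant 14641/68121
eigenvalues of AᵀA: λ = (tr ± √(tr²−4·det))/2 = 121, 121/68121
κ = σ_max/σ_min = 11/(11/261) = 261.0000
κ_2(A)·‖δb‖/‖b‖ = 0.3031


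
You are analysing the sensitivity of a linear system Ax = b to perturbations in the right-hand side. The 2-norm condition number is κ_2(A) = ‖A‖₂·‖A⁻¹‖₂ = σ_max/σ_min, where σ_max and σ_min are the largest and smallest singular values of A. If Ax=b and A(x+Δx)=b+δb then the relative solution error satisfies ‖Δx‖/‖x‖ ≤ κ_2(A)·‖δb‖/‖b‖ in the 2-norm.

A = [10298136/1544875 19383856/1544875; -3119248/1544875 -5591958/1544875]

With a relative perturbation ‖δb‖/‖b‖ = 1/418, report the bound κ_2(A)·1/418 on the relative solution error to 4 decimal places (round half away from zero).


0.4348

form AᵀA = [10897064768/224624825 4085840736/44924965; 4085840736/44924965 38306246372/224624825] with trace 578862484/2642645 and determinant 479785216/330330625
solving λ² − 578862484/2642645·λ + 479785216/330330625 = 0 gives λ = 5476/25, 87616/13213225
κ_2(A) = √(λ_max/λ_min) = √((5476/25) / (87616/13213225)) = 181.7500
bound on ‖Δx‖/‖x‖: κ·ε = 181.7500·1/418 = 0.4348


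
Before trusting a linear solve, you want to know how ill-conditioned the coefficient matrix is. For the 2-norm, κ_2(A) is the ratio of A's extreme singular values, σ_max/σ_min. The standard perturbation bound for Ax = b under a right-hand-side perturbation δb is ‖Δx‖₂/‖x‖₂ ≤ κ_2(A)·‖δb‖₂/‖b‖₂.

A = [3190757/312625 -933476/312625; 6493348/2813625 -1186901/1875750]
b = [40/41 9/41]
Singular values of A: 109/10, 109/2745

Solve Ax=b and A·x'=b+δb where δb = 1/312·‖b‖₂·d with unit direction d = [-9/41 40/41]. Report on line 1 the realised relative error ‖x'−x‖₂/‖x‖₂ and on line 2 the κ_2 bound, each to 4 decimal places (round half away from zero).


σ_max = 109/10, σ_min = 109/2745
κ = σ_max/σ_min = (109/10)/(109/2745) = 274.5000
worst-case relative error ≤ 274.5000 × 1/312 = 0.8798
solve Ax = b  →  x = [0.0881 -0.0257]
2-norm of b is 1.0000; of x, 0.0917
re-solving with b+δb shifts x by Δx of norm 0.0807
realised ‖Δx‖/‖x‖ = 0.8798
so the bound is sharp here: realised error equals the bound

0.8798
0.8798


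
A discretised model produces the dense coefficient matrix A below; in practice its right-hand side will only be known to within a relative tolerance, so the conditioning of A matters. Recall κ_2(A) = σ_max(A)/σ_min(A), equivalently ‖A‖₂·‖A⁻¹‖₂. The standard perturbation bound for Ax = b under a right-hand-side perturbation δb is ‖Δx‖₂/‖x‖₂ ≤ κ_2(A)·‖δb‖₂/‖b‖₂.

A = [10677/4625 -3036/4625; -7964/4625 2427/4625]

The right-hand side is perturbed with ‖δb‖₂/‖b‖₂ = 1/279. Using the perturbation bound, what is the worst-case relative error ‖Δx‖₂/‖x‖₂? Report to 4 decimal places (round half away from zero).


form AᵀA = [1419389/171125 -413952/171125; -413952/171125 120861/171125] with trace 12322/1369 and determinant 9/1369
eigenvalues of AᵀA: λ = (tr ± √(tr²−4·det))/2 = 9, 1/1369
κ_2(A) = √(λ_max/λ_min) = √(9 / (1/1369)) = 111.0000
perturbation bound = 111.0000·1/279 = 0.3978

0.3978


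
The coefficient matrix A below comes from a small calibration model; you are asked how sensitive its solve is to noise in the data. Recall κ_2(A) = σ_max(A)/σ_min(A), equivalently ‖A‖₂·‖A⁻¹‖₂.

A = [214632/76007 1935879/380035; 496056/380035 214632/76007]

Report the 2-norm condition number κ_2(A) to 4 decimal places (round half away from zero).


AᵀA = [284499072/29396825 21248568/1175873; 21248568/1175873 997211457/29396825]; tr = 75394737/1729225, det = 75898944/43230625
eigenvalues of AᵀA: λ = (tr ± √(tr²−4·det))/2 = 1089/25, 69696/1729225
κ_2(A) = √(λ_max/λ_min) = √((1089/25) / (69696/1729225)) = 32.8750

32.8750


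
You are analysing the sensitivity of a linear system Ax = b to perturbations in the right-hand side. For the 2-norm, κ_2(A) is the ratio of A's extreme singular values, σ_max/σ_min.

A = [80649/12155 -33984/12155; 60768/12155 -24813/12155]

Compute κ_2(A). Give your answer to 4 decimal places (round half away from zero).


form AᵀA = [407880441/5909761 -169944480/5909761; -169944480/5909761 70823889/5909761] with trace 2832570/34969 and determinant 6561/34969
char-poly roots: 81 and 81/34969
κ_2(A) = √(λ_max/λ_min) = √(81 / (81/34969)) = 187.0000

187.0000


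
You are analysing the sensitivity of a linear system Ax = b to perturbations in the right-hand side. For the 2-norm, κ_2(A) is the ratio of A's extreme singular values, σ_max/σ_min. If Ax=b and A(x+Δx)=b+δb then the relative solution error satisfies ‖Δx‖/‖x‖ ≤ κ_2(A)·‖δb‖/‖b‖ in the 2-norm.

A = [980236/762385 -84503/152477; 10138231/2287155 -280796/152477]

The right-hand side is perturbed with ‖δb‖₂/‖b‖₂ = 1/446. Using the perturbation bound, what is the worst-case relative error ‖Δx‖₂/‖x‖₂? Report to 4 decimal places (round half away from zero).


M = AᵀA = [4457259654025/209243119761 -619054672000/69747706587; -619054672000/69747706587 85987150625/23249235529]. tr(M)=30953514850/1238124969, det(M)=9765625/1238124969
solving λ² − 30953514850/1238124969·λ + 9765625/1238124969 = 0 gives λ = 25, 390625/1238124969
so κ_2 = √(25 / (390625/1238124969)) = 281.4960
κ_2(A)·‖δb‖/‖b‖ = 0.6312

0.6312


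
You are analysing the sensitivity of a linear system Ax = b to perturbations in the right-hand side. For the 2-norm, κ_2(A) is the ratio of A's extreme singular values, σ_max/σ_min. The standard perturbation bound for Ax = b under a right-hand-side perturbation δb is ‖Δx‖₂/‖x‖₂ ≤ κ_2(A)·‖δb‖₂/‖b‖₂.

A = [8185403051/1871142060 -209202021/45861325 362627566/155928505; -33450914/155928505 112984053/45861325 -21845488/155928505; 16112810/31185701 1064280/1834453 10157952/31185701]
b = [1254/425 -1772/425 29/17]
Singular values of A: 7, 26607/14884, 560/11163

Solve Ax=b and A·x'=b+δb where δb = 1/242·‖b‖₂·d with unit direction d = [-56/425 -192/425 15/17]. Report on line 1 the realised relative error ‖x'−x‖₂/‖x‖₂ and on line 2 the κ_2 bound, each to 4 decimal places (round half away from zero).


σ_max = 7, σ_min = 560/11163
κ = σ_max/σ_min = 7/(560/11163) = 139.5375
perturbation bound = 139.5375·1/242 = 0.5766
solve Ax = b  →  x = [-28.5091 -1.1854 52.5705]
‖b‖ = 5.3852, ‖x‖ = 59.8150
Δx = A⁻¹·δb where δb = 1/242·5.3852·d; ‖Δx‖ = 0.4436
relative error = 0.0074
so the bound overstates the realised error by a factor of ≈ 77.7515 (computed from the unrounded values)

0.0074
0.5766
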